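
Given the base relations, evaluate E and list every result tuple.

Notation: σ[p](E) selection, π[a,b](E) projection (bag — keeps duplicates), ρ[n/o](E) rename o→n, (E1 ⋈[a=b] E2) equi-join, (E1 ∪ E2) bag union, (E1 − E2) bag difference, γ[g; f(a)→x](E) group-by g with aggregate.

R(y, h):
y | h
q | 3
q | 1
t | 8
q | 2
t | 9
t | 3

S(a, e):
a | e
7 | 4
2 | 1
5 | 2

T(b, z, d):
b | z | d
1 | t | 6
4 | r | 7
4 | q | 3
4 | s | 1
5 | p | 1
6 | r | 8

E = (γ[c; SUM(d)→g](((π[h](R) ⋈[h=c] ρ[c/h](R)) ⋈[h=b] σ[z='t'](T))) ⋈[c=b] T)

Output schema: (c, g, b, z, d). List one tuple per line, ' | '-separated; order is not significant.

Stepwise |·|:
  R → 6
  π[h](R) → 6
  R → 6
  ρ[c/h](R) → 6
  (π[h](R) ⋈[h=c] ρ[c/h](R)) → 8
  T → 6
  σ[z='t'](T) → 1
  ((π[h](R) ⋈[h=c] ρ[c/h](R)) ⋈[h=b] σ[z='t'](T)) → 1
  γ[c; SUM(d)→g](((π[h](R) ⋈[h=c] ρ[c/h](R)) ⋈[h=b] σ[z='t'](T))) → 1
  T → 6
  (γ[c; SUM(d)→g](((π[h](R) ⋈[h=c] ρ[c/h](R)) ⋈[h=b] σ[z='t'](T))) ⋈[c=b] T) → 1

== RESULT ==
c | g | b | z | d
1 | 6 | 1 | t | 6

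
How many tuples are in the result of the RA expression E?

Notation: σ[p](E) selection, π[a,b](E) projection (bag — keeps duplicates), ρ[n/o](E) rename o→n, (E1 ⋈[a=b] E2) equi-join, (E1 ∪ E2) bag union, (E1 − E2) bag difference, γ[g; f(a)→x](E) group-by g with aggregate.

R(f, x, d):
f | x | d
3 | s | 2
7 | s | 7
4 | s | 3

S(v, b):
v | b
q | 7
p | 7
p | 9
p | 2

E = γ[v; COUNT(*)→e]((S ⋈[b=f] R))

Per-node cardinality:
  S → 4
  R → 3
  (S ⋈[b=f] R) → 2
  γ[v; COUNT(*)→e]((S ⋈[b=f] R)) → 2

|E| = 2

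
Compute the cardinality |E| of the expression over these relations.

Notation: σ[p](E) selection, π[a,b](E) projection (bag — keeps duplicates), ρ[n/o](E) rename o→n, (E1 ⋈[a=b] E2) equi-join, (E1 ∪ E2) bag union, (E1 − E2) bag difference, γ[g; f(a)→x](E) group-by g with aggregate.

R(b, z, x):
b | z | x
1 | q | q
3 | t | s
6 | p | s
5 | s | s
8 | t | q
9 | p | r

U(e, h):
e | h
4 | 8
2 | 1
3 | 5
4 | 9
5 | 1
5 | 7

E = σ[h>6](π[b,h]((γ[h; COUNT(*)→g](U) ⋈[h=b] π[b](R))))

Stepwise |·|:
  U → 6
  γ[h; COUNT(*)→g](U) → 5
  R → 6
  π[b](R) → 6
  (γ[h; COUNT(*)→g](U) ⋈[h=b] π[b](R)) → 4
  π[b,h]((γ[h; COUNT(*)→g](U) ⋈[h=b] π[b](R))) → 4
  σ[h>6](π[b,h]((γ[h; COUNT(*)→g](U) ⋈[h=b] π[b](R)))) → 2

|E| = 2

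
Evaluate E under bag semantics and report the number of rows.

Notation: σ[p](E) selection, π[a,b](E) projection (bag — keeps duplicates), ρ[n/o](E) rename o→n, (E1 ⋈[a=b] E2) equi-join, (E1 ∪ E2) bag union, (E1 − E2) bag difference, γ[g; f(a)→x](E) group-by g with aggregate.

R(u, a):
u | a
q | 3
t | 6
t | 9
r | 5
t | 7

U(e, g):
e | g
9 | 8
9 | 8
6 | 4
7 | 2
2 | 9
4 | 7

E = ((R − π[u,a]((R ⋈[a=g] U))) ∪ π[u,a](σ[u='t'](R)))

Subexpression sizes:
  R → 5
  R → 5
  U → 6
  (R ⋈[a=g] U) → 2
  π[u,a]((R ⋈[a=g] U)) → 2
  (R − π[u,a]((R ⋈[a=g] U))) → 3
  R → 5
  σ[u='t'](R) → 3
  π[u,a](σ[u='t'](R)) → 3
  ((R − π[u,a]((R ⋈[a=g] U))) ∪ π[u,a](σ[u='t'](R))) → 6

|E| = 6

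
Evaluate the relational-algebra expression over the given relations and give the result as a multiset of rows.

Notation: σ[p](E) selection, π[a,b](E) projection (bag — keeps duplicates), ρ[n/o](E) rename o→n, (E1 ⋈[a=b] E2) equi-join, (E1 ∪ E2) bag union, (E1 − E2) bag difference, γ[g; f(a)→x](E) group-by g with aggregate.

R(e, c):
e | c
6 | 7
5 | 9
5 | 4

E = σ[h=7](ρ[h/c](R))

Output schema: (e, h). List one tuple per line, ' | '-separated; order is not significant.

Per-node cardinality:
  R → 3
  ρ[h/c](R) → 3
  σ[h=7](ρ[h/c](R)) → 1

== RESULT ==
e | h
6 | 7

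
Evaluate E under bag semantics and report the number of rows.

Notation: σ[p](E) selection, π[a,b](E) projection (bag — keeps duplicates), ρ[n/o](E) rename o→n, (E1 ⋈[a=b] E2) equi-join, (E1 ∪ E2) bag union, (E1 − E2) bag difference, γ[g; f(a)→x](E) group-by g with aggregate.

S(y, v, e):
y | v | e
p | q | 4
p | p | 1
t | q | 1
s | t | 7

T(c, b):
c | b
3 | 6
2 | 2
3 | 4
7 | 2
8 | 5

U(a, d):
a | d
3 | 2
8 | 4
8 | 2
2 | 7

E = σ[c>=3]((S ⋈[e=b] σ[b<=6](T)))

Per-node cardinality:
  S → 4
  T → 5
  σ[b<=6](T) → 5
  (S ⋈[e=b] σ[b<=6](T)) → 1
  σ[c>=3]((S ⋈[e=b] σ[b<=6](T))) → 1

|E| = 1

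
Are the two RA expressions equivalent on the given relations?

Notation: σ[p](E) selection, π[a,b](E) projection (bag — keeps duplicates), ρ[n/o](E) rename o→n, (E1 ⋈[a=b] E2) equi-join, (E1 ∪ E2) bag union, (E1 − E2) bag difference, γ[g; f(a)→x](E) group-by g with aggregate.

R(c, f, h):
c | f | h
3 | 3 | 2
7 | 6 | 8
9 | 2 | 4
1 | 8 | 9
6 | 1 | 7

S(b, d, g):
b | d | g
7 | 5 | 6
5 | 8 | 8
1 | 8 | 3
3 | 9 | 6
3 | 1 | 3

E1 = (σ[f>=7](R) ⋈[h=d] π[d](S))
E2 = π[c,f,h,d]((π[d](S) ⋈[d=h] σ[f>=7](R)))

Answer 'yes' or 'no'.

E1 stepwise |·|:
  R → 5
  σ[f>=7](R) → 1
  S → 5
  π[d](S) → 5
  (σ[f>=7](R) ⋈[h=d] π[d](S)) → 1
E2 stepwise |·|:
  S → 5
  π[d](S) → 5
  R → 5
  σ[f>=7](R) → 1
  (π[d](S) ⋈[d=h] σ[f>=7](R)) → 1
  π[c,f,h,d]((π[d](S) ⋈[d=h] σ[f>=7](R))) → 1

E1 and E2 produce the same multiset:
c | f | h | d
1 | 8 | 9 | 9

yes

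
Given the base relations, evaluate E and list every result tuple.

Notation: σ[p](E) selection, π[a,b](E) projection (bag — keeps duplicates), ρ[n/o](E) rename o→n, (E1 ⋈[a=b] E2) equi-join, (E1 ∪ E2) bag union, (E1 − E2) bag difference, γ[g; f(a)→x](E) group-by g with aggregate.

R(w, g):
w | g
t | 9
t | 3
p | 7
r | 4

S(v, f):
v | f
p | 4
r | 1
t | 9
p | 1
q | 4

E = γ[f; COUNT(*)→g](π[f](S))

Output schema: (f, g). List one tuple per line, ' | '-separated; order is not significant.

Subexpression sizes:
  S → 5
  π[f](S) → 5
  γ[f; COUNT(*)→g](π[f](S)) → 3

== RESULT ==
f | g
1 | 2
4 | 2
9 | 1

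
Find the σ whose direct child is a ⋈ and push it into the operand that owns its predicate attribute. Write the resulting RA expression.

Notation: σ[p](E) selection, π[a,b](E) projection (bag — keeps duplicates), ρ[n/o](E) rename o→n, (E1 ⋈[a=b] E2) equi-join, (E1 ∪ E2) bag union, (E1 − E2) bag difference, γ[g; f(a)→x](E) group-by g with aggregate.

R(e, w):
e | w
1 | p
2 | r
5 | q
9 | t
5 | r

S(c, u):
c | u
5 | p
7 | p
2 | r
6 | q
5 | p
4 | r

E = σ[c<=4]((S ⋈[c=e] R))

σ filters on c, owned by the left side.
E' = (σ[c<=4](S) ⋈[c=e] R)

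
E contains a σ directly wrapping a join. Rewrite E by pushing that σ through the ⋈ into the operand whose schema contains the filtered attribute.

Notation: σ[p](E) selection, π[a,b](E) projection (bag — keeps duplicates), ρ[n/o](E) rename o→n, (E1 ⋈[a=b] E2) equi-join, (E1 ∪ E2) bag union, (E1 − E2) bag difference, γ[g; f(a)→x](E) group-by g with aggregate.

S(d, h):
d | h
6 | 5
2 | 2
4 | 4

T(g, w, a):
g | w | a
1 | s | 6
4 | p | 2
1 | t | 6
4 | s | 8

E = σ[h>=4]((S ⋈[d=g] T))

σ filters on h, owned by the left side.
E' = (σ[h>=4](S) ⋈[d=g] T)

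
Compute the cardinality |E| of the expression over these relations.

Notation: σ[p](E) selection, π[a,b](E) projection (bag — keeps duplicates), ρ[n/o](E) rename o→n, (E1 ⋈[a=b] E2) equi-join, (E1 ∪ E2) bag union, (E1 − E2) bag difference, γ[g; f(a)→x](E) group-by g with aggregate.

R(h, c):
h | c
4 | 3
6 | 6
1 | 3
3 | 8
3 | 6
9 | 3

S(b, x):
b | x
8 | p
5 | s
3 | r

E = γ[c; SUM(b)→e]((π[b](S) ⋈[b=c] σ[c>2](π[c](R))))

Subexpression sizes:
  S → 3
  π[b](S) → 3
  R → 6
  π[c](R) → 6
  σ[c>2](π[c](R)) → 6
  (π[b](S) ⋈[b=c] σ[c>2](π[c](R))) → 4
  γ[c; SUM(b)→e]((π[b](S) ⋈[b=c] σ[c>2](π[c](R)))) → 2

|E| = 2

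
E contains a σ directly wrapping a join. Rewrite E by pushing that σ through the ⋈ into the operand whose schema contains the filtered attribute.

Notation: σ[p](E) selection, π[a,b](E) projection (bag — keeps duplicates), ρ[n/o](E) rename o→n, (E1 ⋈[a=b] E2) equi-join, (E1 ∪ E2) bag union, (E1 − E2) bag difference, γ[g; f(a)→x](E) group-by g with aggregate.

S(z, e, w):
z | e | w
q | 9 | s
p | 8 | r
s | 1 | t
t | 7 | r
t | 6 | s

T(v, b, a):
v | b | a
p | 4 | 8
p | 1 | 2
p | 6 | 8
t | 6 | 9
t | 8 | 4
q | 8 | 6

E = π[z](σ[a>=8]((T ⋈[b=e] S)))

σ filters on a, owned by the left side.
E' = π[z]((σ[a>=8](T) ⋈[b=e] S))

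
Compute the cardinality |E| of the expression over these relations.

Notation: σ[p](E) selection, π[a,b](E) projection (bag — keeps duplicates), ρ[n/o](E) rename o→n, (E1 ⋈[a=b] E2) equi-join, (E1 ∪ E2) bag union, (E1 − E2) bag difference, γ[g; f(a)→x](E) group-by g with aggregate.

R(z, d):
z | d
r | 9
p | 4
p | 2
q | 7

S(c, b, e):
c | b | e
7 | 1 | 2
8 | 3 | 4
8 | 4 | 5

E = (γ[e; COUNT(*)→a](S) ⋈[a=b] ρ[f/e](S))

Per-node cardinality:
  S → 3
  γ[e; COUNT(*)→a](S) → 3
  S → 3
  ρ[f/e](S) → 3
  (γ[e; COUNT(*)→a](S) ⋈[a=b] ρ[f/e](S)) → 3

|E| = 3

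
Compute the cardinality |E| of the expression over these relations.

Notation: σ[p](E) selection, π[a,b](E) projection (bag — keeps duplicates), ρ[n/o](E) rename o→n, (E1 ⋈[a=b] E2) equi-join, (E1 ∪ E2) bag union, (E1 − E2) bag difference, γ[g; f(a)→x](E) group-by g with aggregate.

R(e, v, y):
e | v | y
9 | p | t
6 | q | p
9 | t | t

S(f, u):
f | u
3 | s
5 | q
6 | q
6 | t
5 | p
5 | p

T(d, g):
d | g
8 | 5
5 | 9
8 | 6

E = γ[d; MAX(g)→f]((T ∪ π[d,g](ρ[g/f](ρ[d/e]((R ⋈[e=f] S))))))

Subexpression sizes:
  T → 3
  R → 3
  S → 6
  (R ⋈[e=f] S) → 2
  ρ[d/e]((R ⋈[e=f] S)) → 2
  ρ[g/f](ρ[d/e]((R ⋈[e=f] S))) → 2
  π[d,g](ρ[g/f](ρ[d/e]((R ⋈[e=f] S)))) → 2
  (T ∪ π[d,g](ρ[g/f](ρ[d/e]((R ⋈[e=f] S))))) → 5
  γ[d; MAX(g)→f]((T ∪ π[d,g](ρ[g/f](ρ[d/e]((R ⋈[e=f] S)))))) → 3

|E| = 3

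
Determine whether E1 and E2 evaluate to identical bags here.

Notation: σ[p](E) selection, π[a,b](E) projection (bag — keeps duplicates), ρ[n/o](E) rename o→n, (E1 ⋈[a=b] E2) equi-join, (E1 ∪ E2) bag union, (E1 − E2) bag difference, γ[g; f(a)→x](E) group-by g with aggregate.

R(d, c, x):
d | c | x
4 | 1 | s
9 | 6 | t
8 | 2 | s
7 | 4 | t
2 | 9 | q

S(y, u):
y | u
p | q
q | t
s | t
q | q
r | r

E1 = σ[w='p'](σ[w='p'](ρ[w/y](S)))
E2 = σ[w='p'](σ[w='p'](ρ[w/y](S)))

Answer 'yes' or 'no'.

E1 subexpression sizes:
  S → 5
  ρ[w/y](S) → 5
  σ[w='p'](ρ[w/y](S)) → 1
  σ[w='p'](σ[w='p'](ρ[w/y](S))) → 1
E2 subexpression sizes:
  S → 5
  ρ[w/y](S) → 5
  σ[w='p'](ρ[w/y](S)) → 1
  σ[w='p'](σ[w='p'](ρ[w/y](S))) → 1

E1 and E2 produce the same multiset:
w | u
p | q

yes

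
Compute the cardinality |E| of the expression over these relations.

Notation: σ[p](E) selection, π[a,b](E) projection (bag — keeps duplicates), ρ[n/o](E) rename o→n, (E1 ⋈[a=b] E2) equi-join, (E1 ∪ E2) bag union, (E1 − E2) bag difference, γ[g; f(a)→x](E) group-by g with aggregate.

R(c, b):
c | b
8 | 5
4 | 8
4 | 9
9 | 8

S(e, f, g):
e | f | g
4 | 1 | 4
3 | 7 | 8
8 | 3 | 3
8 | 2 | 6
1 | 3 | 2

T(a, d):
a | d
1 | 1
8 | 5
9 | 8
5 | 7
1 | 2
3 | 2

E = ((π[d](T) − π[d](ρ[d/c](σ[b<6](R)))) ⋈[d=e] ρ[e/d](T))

Subexpression sizes:
  T → 6
  π[d](T) → 6
  R → 4
  σ[b<6](R) → 1
  ρ[d/c](σ[b<6](R)) → 1
  π[d](ρ[d/c](σ[b<6](R))) → 1
  (π[d](T) − π[d](ρ[d/c](σ[b<6](R)))) → 5
  T → 6
  ρ[e/d](T) → 6
  ((π[d](T) − π[d](ρ[d/c](σ[b<6](R)))) ⋈[d=e] ρ[e/d](T)) → 7

|E| = 7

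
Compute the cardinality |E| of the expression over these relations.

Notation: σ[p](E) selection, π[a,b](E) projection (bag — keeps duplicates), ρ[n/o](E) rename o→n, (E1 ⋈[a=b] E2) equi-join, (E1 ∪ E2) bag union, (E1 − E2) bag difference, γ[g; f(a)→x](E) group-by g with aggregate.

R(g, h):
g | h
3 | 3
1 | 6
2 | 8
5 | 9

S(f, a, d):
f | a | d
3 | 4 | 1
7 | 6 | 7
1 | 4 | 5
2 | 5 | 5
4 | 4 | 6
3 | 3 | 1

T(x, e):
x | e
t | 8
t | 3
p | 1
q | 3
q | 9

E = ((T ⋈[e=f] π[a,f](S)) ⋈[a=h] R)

Subexpression sizes:
  T → 5
  S → 6
  π[a,f](S) → 6
  (T ⋈[e=f] π[a,f](S)) → 5
  R → 4
  ((T ⋈[e=f] π[a,f](S)) ⋈[a=h] R) → 2

|E| = 2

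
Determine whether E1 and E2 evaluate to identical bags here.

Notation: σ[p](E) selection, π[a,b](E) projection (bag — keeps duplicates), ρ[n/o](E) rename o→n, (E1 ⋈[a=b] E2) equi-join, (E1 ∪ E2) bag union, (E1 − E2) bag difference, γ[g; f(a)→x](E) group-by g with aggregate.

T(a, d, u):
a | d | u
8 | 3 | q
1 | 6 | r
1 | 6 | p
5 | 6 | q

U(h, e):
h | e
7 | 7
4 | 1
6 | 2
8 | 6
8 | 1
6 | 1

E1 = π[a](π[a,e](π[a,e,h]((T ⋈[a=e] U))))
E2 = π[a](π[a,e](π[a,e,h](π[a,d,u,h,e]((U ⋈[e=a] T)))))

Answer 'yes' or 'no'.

E1 per-node cardinality:
  T → 4
  U → 6
  (T ⋈[a=e] U) → 6
  π[a,e,h]((T ⋈[a=e] U)) → 6
  π[a,e](π[a,e,h]((T ⋈[a=e] U))) → 6
  π[a](π[a,e](π[a,e,h]((T ⋈[a=e] U)))) → 6
E2 per-node cardinality:
  U → 6
  T → 4
  (U ⋈[e=a] T) → 6
  π[a,d,u,h,e]((U ⋈[e=a] T)) → 6
  π[a,e,h](π[a,d,u,h,e]((U ⋈[e=a] T))) → 6
  π[a,e](π[a,e,h](π[a,d,u,h,e]((U ⋈[e=a] T)))) → 6
  π[a](π[a,e](π[a,e,h](π[a,d,u,h,e]((U ⋈[e=a] T))))) → 6

E1 and E2 produce the same multiset:
a
1
1
1
1
1
1

yes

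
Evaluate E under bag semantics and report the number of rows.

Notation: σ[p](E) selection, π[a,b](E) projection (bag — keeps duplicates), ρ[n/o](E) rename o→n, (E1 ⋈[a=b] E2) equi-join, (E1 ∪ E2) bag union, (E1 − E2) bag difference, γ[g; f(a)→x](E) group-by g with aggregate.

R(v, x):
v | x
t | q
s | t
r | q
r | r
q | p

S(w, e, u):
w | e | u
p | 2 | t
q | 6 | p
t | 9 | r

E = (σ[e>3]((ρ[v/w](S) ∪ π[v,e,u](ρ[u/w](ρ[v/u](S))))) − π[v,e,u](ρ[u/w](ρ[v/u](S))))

Row counts bottom-up:
  S → 3
  ρ[v/w](S) → 3
  S → 3
  ρ[v/u](S) → 3
  ρ[u/w](ρ[v/u](S)) → 3
  π[v,e,u](ρ[u/w](ρ[v/u](S))) → 3
  (ρ[v/w](S) ∪ π[v,e,u](ρ[u/w](ρ[v/u](S)))) → 6
  σ[e>3]((ρ[v/w](S) ∪ π[v,e,u](ρ[u/w](ρ[v/u](S))))) → 4
  S → 3
  ρ[v/u](S) → 3
  ρ[u/w](ρ[v/u](S)) → 3
  π[v,e,u](ρ[u/w](ρ[v/u](S))) → 3
  (σ[e>3]((ρ[v/w](S) ∪ π[v,e,u](ρ[u/w](ρ[v/u](S))))) − π[v,e,u](ρ[u/w](ρ[v/u](S)))) → 2

|E| = 2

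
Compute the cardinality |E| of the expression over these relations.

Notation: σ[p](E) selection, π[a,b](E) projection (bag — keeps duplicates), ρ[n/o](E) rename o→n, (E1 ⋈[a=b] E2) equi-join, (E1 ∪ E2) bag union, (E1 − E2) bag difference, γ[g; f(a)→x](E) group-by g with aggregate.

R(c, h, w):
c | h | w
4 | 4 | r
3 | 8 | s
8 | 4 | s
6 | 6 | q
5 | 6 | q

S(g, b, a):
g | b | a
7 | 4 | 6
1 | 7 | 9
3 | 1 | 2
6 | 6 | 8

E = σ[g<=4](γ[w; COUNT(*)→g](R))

Stepwise |·|:
  R → 5
  γ[w; COUNT(*)→g](R) → 3
  σ[g<=4](γ[w; COUNT(*)→g](R)) → 3

|E| = 3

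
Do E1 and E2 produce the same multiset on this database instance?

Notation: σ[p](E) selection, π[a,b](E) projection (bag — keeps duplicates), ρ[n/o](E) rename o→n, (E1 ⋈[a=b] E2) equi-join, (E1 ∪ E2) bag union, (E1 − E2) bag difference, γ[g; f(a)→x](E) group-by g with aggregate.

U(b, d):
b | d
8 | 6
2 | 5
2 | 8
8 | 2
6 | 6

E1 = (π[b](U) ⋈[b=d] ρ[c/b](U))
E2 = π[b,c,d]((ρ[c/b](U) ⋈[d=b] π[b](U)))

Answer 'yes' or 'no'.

E1 subexpression sizes:
  U → 5
  π[b](U) → 5
  U → 5
  ρ[c/b](U) → 5
  (π[b](U) ⋈[b=d] ρ[c/b](U)) → 6
E2 subexpression sizes:
  U → 5
  ρ[c/b](U) → 5
  U → 5
  π[b](U) → 5
  (ρ[c/b](U) ⋈[d=b] π[b](U)) → 6
  π[b,c,d]((ρ[c/b](U) ⋈[d=b] π[b](U))) → 6

E1 and E2 produce the same multiset:
b | c | d
2 | 8 | 2
2 | 8 | 2
6 | 6 | 6
6 | 8 | 6
8 | 2 | 8
8 | 2 | 8

yes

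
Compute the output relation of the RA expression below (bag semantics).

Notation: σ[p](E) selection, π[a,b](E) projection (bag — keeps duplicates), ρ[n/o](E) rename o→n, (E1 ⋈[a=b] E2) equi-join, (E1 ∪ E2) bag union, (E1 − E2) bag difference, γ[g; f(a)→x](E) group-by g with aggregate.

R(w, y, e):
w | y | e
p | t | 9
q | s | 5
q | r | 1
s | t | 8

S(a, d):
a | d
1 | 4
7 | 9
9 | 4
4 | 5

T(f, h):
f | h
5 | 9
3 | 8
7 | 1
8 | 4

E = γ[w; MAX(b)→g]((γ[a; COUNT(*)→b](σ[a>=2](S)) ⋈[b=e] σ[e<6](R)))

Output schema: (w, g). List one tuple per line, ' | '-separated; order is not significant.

Row counts bottom-up:
  S → 4
  σ[a>=2](S) → 3
  γ[a; COUNT(*)→b](σ[a>=2](S)) → 3
  R → 4
  σ[e<6](R) → 2
  (γ[a; COUNT(*)→b](σ[a>=2](S)) ⋈[b=e] σ[e<6](R)) → 3
  γ[w; MAX(b)→g]((γ[a; COUNT(*)→b](σ[a>=2](S)) ⋈[b=e] σ[e<6](R))) → 1

== RESULT ==
w | g
q | 1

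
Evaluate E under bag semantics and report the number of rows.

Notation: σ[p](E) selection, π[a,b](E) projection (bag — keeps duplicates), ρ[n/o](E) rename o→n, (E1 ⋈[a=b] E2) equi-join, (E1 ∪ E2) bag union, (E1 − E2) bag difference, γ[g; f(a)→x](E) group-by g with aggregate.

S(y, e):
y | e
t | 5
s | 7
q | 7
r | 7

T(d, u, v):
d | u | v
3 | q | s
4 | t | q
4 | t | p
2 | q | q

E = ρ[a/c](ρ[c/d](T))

Stepwise |·|:
  T → 4
  ρ[c/d](T) → 4
  ρ[a/c](ρ[c/d](T)) → 4

|E| = 4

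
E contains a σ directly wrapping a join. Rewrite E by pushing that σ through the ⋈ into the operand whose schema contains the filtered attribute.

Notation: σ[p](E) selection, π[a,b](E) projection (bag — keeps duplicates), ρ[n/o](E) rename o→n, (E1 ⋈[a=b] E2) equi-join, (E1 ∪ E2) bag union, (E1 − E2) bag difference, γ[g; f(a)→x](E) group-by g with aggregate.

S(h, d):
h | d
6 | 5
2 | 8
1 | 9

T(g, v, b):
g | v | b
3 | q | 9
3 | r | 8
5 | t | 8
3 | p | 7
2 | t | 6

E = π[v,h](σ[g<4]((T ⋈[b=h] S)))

σ filters on g, owned by the left side.
E' = π[v,h]((σ[g<4](T) ⋈[b=h] S))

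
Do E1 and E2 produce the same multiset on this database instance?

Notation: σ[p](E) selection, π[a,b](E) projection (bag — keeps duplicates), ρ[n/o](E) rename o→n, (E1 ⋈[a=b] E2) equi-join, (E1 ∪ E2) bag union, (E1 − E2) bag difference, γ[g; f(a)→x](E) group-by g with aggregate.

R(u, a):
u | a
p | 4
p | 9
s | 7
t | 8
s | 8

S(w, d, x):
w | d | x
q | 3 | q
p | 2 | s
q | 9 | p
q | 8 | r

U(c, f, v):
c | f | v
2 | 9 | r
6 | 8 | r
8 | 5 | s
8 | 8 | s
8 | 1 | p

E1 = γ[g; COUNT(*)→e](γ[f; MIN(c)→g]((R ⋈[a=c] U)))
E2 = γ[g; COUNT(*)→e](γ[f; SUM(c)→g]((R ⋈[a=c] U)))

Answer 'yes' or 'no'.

E1 subexpression sizes:
  R → 5
  U → 5
  (R ⋈[a=c] U) → 6
  γ[f; MIN(c)→g]((R ⋈[a=c] U)) → 3
  γ[g; COUNT(*)→e](γ[f; MIN(c)→g]((R ⋈[a=c] U))) → 1
E2 subexpression sizes:
  R → 5
  U → 5
  (R ⋈[a=c] U) → 6
  γ[f; SUM(c)→g]((R ⋈[a=c] U)) → 3
  γ[g; COUNT(*)→e](γ[f; SUM(c)→g]((R ⋈[a=c] U))) → 1

E1 result:
g | e
8 | 3
E2 result:
g | e
16 | 3
Witness: (16, 3) appears 0× in E1 but 1× in E2.

no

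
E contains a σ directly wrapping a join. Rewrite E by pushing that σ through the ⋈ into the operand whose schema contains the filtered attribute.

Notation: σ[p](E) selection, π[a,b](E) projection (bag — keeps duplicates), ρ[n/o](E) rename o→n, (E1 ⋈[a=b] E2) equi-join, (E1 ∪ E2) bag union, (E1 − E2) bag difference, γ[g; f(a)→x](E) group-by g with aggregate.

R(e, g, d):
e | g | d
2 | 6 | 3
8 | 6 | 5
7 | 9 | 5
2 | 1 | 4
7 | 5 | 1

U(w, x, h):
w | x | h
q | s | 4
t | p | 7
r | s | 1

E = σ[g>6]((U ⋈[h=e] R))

σ filters on g, owned by the right side.
E' = (U ⋈[h=e] σ[g>6](R))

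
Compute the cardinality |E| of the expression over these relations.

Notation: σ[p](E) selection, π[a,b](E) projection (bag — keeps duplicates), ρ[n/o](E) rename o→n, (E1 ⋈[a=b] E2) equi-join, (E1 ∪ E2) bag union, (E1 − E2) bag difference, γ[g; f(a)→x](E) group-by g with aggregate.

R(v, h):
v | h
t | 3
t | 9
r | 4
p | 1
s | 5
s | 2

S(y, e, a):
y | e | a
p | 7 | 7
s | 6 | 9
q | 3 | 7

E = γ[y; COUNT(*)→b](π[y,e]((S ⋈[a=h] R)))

Row counts bottom-up:
  S → 3
  R → 6
  (S ⋈[a=h] R) → 1
  π[y,e]((S ⋈[a=h] R)) → 1
  γ[y; COUNT(*)→b](π[y,e]((S ⋈[a=h] R))) → 1

|E| = 1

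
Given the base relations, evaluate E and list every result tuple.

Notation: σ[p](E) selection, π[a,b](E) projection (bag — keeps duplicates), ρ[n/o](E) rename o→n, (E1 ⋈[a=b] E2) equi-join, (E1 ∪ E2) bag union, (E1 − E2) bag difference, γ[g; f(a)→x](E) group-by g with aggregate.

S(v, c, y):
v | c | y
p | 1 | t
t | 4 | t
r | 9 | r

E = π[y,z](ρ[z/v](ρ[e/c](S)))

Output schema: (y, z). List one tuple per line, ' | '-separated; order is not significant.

Row counts bottom-up:
  S → 3
  ρ[e/c](S) → 3
  ρ[z/v](ρ[e/c](S)) → 3
  π[y,z](ρ[z/v](ρ[e/c](S))) → 3

== RESULT ==
y | z
r | r
t | p
t | t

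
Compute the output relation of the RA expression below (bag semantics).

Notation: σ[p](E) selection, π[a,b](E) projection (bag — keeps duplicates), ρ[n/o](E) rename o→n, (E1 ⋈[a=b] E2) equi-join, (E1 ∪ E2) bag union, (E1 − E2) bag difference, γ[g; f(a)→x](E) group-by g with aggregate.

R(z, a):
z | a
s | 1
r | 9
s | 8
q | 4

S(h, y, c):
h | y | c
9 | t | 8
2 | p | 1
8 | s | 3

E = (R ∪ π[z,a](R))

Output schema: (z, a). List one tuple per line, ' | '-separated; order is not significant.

Row counts bottom-up:
  R → 4
  R → 4
  π[z,a](R) → 4
  (R ∪ π[z,a](R)) → 8

== RESULT ==
z | a
q | 4
q | 4
r | 9
r | 9
s | 1
s | 1
s | 8
s | 8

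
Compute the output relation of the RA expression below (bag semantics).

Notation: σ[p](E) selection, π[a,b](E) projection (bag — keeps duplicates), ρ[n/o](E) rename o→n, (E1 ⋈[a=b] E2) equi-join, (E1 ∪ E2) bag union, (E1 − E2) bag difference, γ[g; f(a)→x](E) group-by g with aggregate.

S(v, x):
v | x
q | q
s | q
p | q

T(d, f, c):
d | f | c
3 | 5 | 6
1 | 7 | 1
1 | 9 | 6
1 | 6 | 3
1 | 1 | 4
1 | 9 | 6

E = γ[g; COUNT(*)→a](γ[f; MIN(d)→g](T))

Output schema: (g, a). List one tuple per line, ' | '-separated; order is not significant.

Stepwise |·|:
  T → 6
  γ[f; MIN(d)→g](T) → 5
  γ[g; COUNT(*)→a](γ[f; MIN(d)→g](T)) → 2

== RESULT ==
g | a
1 | 4
3 | 1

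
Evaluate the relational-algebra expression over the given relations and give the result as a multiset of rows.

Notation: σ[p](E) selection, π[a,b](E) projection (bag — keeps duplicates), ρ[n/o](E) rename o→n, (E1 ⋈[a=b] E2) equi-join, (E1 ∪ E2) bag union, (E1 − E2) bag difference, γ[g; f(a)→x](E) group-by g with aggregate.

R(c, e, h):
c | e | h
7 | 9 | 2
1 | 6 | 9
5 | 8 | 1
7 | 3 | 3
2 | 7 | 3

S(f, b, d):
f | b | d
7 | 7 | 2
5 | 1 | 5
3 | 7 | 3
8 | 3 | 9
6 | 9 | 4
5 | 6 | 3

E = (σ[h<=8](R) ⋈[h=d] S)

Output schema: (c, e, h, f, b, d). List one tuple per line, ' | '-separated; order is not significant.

Per-node cardinality:
  R → 5
  σ[h<=8](R) → 4
  S → 6
  (σ[h<=8](R) ⋈[h=d] S) → 5

== RESULT ==
c | e | h | f | b | d
2 | 7 | 3 | 3 | 7 | 3
2 | 7 | 3 | 5 | 6 | 3
7 | 3 | 3 | 3 | 7 | 3
7 | 3 | 3 | 5 | 6 | 3
7 | 9 | 2 | 7 | 7 | 2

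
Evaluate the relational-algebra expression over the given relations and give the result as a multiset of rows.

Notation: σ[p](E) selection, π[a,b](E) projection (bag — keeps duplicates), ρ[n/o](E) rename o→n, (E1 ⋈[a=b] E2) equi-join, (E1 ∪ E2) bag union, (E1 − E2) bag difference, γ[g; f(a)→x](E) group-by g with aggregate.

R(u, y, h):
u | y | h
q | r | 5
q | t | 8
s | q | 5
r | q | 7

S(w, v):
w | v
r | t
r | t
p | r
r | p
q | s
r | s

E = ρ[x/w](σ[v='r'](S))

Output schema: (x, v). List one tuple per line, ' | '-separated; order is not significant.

Per-node cardinality:
  S → 6
  σ[v='r'](S) → 1
  ρ[x/w](σ[v='r'](S)) → 1

== RESULT ==
x | v
p | r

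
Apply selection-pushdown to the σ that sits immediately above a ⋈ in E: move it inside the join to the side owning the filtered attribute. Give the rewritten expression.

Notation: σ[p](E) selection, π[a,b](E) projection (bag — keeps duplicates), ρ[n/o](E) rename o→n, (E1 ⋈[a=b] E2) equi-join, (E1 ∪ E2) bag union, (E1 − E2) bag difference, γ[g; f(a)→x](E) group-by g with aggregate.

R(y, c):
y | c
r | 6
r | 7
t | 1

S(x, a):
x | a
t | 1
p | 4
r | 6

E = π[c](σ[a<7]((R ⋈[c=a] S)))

σ filters on a, owned by the right side.
E' = π[c]((R ⋈[c=a] σ[a<7](S)))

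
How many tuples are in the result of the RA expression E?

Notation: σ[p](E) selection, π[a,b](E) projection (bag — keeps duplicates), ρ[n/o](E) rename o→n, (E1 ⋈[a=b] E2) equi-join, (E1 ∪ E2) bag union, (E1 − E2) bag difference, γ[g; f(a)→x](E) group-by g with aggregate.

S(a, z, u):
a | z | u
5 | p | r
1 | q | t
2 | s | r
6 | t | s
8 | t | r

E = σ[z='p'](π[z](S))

Per-node cardinality:
  S → 5
  π[z](S) → 5
  σ[z='p'](π[z](S)) → 1

|E| = 1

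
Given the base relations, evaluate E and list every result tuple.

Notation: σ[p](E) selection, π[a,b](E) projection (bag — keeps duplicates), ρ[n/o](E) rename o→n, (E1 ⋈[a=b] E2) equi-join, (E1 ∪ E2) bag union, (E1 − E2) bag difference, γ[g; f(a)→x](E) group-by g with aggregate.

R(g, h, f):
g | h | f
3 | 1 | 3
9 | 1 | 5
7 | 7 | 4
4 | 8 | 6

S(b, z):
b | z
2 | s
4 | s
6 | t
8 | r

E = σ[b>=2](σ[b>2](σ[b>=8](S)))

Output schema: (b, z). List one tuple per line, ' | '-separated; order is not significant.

Per-node cardinality:
  S → 4
  σ[b>=8](S) → 1
  σ[b>2](σ[b>=8](S)) → 1
  σ[b>=2](σ[b>2](σ[b>=8](S))) → 1

== RESULT ==
b | z
8 | r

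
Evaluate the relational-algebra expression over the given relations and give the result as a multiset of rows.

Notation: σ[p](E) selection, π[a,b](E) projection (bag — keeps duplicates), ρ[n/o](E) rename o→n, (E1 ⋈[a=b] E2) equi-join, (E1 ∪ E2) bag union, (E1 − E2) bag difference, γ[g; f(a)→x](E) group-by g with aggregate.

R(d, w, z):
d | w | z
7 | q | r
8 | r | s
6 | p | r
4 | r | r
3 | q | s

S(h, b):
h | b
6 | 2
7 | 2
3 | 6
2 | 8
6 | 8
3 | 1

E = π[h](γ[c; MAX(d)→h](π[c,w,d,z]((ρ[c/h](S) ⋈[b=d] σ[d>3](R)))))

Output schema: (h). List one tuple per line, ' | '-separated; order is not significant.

Per-node cardinality:
  S → 6
  ρ[c/h](S) → 6
  R → 5
  σ[d>3](R) → 4
  (ρ[c/h](S) ⋈[b=d] σ[d>3](R)) → 3
  π[c,w,d,z]((ρ[c/h](S) ⋈[b=d] σ[d>3](R))) → 3
  γ[c; MAX(d)→h](π[c,w,d,z]((ρ[c/h](S) ⋈[b=d] σ[d>3](R)))) → 3
  π[h](γ[c; MAX(d)→h](π[c,w,d,z]((ρ[c/h](S) ⋈[b=d] σ[d>3](R))))) → 3

== RESULT ==
h
6
8
8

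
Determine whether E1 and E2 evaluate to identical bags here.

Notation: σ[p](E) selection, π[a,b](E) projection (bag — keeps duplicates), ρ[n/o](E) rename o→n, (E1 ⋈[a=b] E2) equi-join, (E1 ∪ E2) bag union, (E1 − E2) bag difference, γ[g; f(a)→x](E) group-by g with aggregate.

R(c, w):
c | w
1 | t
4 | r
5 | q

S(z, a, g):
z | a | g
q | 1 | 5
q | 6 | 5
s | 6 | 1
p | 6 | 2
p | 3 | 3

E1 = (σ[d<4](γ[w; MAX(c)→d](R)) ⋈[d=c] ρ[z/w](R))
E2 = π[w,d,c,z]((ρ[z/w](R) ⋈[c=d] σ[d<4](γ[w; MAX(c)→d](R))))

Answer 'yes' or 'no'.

E1 stepwise |·|:
  R → 3
  γ[w; MAX(c)→d](R) → 3
  σ[d<4](γ[w; MAX(c)→d](R)) → 1
  R → 3
  ρ[z/w](R) → 3
  (σ[d<4](γ[w; MAX(c)→d](R)) ⋈[d=c] ρ[z/w](R)) → 1
E2 stepwise |·|:
  R → 3
  ρ[z/w](R) → 3
  R → 3
  γ[w; MAX(c)→d](R) → 3
  σ[d<4](γ[w; MAX(c)→d](R)) → 1
  (ρ[z/w](R) ⋈[c=d] σ[d<4](γ[w; MAX(c)→d](R))) → 1
  π[w,d,c,z]((ρ[z/w](R) ⋈[c=d] σ[d<4](γ[w; MAX(c)→d](R)))) → 1

E1 and E2 produce the same multiset:
w | d | c | z
t | 1 | 1 | t

yes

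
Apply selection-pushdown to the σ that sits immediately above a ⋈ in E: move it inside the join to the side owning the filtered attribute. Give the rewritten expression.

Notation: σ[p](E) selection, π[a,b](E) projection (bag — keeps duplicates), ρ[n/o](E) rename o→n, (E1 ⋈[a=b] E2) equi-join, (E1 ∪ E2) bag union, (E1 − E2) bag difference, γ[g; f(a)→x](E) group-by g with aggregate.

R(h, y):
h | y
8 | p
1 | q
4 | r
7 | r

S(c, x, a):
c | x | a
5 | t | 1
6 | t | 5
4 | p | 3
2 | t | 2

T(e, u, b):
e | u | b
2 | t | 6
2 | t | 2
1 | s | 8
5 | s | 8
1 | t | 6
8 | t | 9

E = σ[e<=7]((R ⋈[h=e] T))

σ filters on e, owned by the right side.
E' = (R ⋈[h=e] σ[e<=7](T))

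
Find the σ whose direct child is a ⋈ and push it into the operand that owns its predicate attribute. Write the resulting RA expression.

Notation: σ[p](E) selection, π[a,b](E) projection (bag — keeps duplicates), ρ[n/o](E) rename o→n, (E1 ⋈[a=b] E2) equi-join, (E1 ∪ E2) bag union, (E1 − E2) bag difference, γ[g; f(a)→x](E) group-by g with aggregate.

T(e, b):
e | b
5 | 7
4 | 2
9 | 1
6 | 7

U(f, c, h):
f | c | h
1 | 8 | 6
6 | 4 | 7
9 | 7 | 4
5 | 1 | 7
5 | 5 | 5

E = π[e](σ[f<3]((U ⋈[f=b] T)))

σ filters on f, owned by the left side.
E' = π[e]((σ[f<3](U) ⋈[f=b] T))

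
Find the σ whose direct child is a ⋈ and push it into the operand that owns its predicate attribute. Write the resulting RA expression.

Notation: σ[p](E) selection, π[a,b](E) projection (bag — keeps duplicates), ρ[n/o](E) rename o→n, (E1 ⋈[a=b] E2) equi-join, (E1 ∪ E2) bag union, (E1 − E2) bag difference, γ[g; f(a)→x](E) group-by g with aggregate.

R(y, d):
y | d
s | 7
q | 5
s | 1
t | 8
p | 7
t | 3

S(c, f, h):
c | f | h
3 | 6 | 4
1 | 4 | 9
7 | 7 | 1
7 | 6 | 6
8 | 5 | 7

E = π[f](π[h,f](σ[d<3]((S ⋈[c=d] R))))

σ filters on d, owned by the right side.
E' = π[f](π[h,f]((S ⋈[c=d] σ[d<3](R))))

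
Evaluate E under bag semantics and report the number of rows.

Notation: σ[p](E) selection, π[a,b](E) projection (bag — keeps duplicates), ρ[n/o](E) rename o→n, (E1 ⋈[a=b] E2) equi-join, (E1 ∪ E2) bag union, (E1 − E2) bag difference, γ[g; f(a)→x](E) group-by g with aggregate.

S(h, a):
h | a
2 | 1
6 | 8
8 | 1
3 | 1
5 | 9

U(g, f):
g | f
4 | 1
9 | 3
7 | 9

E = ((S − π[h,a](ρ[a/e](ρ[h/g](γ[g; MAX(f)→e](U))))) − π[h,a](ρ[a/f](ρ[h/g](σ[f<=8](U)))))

Row counts bottom-up:
  S → 5
  U → 3
  γ[g; MAX(f)→e](U) → 3
  ρ[h/g](γ[g; MAX(f)→e](U)) → 3
  ρ[a/e](ρ[h/g](γ[g; MAX(f)→e](U))) → 3
  π[h,a](ρ[a/e](ρ[h/g](γ[g; MAX(f)→e](U)))) → 3
  (S − π[h,a](ρ[a/e](ρ[h/g](γ[g; MAX(f)→e](U))))) → 5
  U → 3
  σ[f<=8](U) → 2
  ρ[h/g](σ[f<=8](U)) → 2
  ρ[a/f](ρ[h/g](σ[f<=8](U))) → 2
  π[h,a](ρ[a/f](ρ[h/g](σ[f<=8](U)))) → 2
  ((S − π[h,a](ρ[a/e](ρ[h/g](γ[g; MAX(f)→e](U))))) − π[h,a](ρ[a/f](ρ[h/g](σ[f<=8](U))))) → 5

|E| = 5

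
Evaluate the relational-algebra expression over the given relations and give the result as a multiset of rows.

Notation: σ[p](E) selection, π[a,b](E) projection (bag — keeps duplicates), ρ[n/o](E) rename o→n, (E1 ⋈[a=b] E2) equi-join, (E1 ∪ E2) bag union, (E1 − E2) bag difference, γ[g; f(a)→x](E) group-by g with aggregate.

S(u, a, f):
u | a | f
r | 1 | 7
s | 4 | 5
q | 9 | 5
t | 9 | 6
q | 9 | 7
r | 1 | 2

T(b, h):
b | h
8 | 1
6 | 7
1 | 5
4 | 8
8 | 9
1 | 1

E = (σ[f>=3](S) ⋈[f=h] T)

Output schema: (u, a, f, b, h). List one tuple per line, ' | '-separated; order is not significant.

Row counts bottom-up:
  S → 6
  σ[f>=3](S) → 5
  T → 6
  (σ[f>=3](S) ⋈[f=h] T) → 4

== RESULT ==
u | a | f | b | h
q | 9 | 5 | 1 | 5
q | 9 | 7 | 6 | 7
r | 1 | 7 | 6 | 7
s | 4 | 5 | 1 | 5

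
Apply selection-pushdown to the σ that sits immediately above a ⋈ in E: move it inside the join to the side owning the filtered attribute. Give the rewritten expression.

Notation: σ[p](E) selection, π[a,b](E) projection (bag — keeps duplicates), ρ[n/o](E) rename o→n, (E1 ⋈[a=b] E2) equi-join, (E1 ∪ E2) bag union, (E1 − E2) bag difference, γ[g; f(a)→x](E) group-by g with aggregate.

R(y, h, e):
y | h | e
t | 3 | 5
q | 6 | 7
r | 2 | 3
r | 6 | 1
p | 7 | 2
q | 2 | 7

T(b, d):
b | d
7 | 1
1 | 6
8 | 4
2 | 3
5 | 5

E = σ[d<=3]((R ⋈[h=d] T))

σ filters on d, owned by the right side.
E' = (R ⋈[h=d] σ[d<=3](T))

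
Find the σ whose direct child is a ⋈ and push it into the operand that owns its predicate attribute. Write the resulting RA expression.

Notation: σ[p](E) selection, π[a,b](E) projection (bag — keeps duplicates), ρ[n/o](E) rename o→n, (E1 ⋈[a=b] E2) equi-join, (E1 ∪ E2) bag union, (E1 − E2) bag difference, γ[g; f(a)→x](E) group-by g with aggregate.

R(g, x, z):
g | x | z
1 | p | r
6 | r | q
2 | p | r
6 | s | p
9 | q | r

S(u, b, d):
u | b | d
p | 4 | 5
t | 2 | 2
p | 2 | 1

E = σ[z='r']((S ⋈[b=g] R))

σ filters on z, owned by the right side.
E' = (S ⋈[b=g] σ[z='r'](R))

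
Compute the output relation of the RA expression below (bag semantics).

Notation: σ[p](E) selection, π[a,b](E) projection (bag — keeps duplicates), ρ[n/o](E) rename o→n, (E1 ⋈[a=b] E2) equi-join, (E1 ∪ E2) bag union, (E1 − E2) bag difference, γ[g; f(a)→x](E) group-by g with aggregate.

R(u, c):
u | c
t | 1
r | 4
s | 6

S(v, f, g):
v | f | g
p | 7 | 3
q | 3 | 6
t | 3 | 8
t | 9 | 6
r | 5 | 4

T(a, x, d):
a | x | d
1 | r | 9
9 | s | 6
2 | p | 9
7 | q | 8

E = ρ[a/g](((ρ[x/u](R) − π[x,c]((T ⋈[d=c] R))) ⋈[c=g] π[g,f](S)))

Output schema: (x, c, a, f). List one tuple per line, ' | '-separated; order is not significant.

Subexpression sizes:
  R → 3
  ρ[x/u](R) → 3
  T → 4
  R → 3
  (T ⋈[d=c] R) → 1
  π[x,c]((T ⋈[d=c] R)) → 1
  (ρ[x/u](R) − π[x,c]((T ⋈[d=c] R))) → 2
  S → 5
  π[g,f](S) → 5
  ((ρ[x/u](R) − π[x,c]((T ⋈[d=c] R))) ⋈[c=g] π[g,f](S)) → 1
  ρ[a/g](((ρ[x/u](R) − π[x,c]((T ⋈[d=c] R))) ⋈[c=g] π[g,f](S))) → 1

== RESULT ==
x | c | a | f
r | 4 | 4 | 5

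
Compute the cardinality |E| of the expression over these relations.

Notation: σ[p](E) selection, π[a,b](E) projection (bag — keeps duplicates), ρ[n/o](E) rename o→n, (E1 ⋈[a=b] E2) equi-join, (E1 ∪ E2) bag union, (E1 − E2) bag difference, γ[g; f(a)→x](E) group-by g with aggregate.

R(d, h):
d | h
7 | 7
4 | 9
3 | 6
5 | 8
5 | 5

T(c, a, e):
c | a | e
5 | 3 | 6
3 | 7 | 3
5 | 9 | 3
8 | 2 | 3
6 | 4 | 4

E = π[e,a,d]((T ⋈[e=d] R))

Per-node cardinality:
  T → 5
  R → 5
  (T ⋈[e=d] R) → 4
  π[e,a,d]((T ⋈[e=d] R)) → 4

|E| = 4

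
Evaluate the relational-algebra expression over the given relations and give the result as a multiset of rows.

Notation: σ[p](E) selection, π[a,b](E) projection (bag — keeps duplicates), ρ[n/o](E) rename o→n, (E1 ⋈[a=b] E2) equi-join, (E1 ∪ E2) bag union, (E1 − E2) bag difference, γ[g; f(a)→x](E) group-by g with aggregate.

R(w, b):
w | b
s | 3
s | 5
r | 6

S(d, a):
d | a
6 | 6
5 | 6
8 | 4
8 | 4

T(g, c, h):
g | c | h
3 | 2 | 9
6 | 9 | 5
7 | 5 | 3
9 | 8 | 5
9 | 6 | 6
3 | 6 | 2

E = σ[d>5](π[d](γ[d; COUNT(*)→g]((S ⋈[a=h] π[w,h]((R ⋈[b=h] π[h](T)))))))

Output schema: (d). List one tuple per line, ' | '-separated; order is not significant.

Stepwise |·|:
  S → 4
  R → 3
  T → 6
  π[h](T) → 6
  (R ⋈[b=h] π[h](T)) → 4
  π[w,h]((R ⋈[b=h] π[h](T))) → 4
  (S ⋈[a=h] π[w,h]((R ⋈[b=h] π[h](T)))) → 2
  γ[d; COUNT(*)→g]((S ⋈[a=h] π[w,h]((R ⋈[b=h] π[h](T))))) → 2
  π[d](γ[d; COUNT(*)→g]((S ⋈[a=h] π[w,h]((R ⋈[b=h] π[h](T)))))) → 2
  σ[d>5](π[d](γ[d; COUNT(*)→g]((S ⋈[a=h] π[w,h]((R ⋈[b=h] π[h](T))))))) → 1

== RESULT ==
d
6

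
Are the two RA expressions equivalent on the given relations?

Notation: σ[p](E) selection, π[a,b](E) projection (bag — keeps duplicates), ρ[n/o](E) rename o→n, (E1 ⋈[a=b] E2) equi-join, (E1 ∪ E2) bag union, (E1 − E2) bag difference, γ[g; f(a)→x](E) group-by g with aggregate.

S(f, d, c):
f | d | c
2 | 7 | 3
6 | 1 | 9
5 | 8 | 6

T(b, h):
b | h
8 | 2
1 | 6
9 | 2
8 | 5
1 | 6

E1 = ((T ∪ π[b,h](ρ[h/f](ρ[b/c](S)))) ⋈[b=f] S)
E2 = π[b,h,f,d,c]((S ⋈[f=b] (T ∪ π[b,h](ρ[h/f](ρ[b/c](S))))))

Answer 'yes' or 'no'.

E1 row counts bottom-up:
  T → 5
  S → 3
  ρ[b/c](S) → 3
  ρ[h/f](ρ[b/c](S)) → 3
  π[b,h](ρ[h/f](ρ[b/c](S))) → 3
  (T ∪ π[b,h](ρ[h/f](ρ[b/c](S)))) → 8
  S → 3
  ((T ∪ π[b,h](ρ[h/f](ρ[b/c](S)))) ⋈[b=f] S) → 1
E2 row counts bottom-up:
  S → 3
  T → 5
  S → 3
  ρ[b/c](S) → 3
  ρ[h/f](ρ[b/c](S)) → 3
  π[b,h](ρ[h/f](ρ[b/c](S))) → 3
  (T ∪ π[b,h](ρ[h/f](ρ[b/c](S)))) → 8
  (S ⋈[f=b] (T ∪ π[b,h](ρ[h/f](ρ[b/c](S))))) → 1
  π[b,h,f,d,c]((S ⋈[f=b] (T ∪ π[b,h](ρ[h/f](ρ[b/c](S)))))) → 1

E1 and E2 produce the same multiset:
b | h | f | d | c
6 | 5 | 6 | 1 | 9

yes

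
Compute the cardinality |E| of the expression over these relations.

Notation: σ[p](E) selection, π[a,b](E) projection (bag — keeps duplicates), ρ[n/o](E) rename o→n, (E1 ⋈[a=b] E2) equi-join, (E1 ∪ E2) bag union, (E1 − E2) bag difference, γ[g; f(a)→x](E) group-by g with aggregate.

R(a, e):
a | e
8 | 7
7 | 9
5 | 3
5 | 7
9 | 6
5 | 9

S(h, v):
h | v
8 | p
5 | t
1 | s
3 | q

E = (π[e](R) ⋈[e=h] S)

Row counts bottom-up:
  R → 6
  π[e](R) → 6
  S → 4
  (π[e](R) ⋈[e=h] S) → 1

|E| = 1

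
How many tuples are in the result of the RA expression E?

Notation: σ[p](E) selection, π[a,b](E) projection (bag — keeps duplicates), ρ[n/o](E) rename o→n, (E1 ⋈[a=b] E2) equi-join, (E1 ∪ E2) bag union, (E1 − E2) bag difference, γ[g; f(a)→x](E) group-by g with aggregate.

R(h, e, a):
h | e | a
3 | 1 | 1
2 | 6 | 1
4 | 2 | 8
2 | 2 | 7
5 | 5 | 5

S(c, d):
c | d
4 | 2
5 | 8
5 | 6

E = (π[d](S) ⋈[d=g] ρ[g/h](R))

Subexpression sizes:
  S → 3
  π[d](S) → 3
  R → 5
  ρ[g/h](R) → 5
  (π[d](S) ⋈[d=g] ρ[g/h](R)) → 2

|E| = 2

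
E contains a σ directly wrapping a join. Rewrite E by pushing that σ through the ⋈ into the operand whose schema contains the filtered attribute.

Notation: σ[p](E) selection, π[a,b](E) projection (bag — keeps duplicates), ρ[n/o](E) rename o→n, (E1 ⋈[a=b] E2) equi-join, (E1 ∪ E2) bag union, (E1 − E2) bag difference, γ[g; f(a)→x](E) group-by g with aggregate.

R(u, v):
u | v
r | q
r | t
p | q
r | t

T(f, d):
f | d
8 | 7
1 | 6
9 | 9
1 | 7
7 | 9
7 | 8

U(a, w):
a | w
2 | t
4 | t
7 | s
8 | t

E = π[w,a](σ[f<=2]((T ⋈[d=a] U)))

σ filters on f, owned by the left side.
E' = π[w,a]((σ[f<=2](T) ⋈[d=a] U))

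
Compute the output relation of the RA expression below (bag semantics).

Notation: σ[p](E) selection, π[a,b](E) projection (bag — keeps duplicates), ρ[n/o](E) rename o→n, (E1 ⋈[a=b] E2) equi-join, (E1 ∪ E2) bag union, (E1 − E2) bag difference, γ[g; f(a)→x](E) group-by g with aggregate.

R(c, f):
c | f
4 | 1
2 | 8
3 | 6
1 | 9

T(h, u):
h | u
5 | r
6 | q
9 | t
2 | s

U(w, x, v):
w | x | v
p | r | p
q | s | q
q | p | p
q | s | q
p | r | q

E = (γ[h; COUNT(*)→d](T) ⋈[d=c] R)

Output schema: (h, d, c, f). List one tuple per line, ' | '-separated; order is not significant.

Stepwise |·|:
  T → 4
  γ[h; COUNT(*)→d](T) → 4
  R → 4
  (γ[h; COUNT(*)→d](T) ⋈[d=c] R) → 4

== RESULT ==
h | d | c | f
2 | 1 | 1 | 9
5 | 1 | 1 | 9
6 | 1 | 1 | 9
9 | 1 | 1 | 9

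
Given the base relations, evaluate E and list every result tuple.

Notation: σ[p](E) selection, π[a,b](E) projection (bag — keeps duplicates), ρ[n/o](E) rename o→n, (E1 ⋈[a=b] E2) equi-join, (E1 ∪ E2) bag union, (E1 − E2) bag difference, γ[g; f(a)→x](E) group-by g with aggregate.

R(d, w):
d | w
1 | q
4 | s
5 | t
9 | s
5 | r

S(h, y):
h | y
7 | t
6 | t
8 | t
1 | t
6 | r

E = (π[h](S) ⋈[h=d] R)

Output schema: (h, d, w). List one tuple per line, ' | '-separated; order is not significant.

Per-node cardinality:
  S → 5
  π[h](S) → 5
  R → 5
  (π[h](S) ⋈[h=d] R) → 1

== RESULT ==
h | d | w
1 | 1 | q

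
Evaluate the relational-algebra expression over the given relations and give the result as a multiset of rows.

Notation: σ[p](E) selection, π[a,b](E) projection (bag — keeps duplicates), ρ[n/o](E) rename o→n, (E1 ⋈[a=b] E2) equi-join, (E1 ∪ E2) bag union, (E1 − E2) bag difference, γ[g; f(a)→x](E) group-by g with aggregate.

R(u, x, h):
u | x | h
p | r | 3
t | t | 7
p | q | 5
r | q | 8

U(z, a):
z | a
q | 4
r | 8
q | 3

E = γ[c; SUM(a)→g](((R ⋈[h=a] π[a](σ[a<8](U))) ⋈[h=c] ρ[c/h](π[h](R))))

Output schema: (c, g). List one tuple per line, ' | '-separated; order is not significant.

Row counts bottom-up:
  R → 4
  U → 3
  σ[a<8](U) → 2
  π[a](σ[a<8](U)) → 2
  (R ⋈[h=a] π[a](σ[a<8](U))) → 1
  R → 4
  π[h](R) → 4
  ρ[c/h](π[h](R)) → 4
  ((R ⋈[h=a] π[a](σ[a<8](U))) ⋈[h=c] ρ[c/h](π[h](R))) → 1
  γ[c; SUM(a)→g](((R ⋈[h=a] π[a](σ[a<8](U))) ⋈[h=c] ρ[c/h](π[h](R)))) → 1

== RESULT ==
c | g
3 | 3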